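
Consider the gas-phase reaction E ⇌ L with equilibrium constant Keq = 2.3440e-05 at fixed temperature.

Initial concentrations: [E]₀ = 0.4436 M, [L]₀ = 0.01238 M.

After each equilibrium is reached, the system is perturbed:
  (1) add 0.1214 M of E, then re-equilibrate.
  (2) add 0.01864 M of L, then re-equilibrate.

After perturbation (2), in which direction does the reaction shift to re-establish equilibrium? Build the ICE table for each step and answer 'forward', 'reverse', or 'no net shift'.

Direction: reverse

Q₀ = 0.02791 vs Keq = 2.3440e-05 ⇒ Q>K, reverse
Step 1:
                    E           L
  I            0.4436     0.01238
  C           0.01237    -0.01237
  E             0.456  1.0688e-05
  solve Keq expr → x = -0.01237; check Q = 2.3440e-05
Then add 0.1214 M of E.
Step 2:
                    E           L
  I            0.5774  1.0688e-05
  C       -2.8455e-06  2.8455e-06
  E            0.5774  1.3533e-05
  solve Keq expr → x = 2.8455e-06; check Q = 2.3440e-05
Then add 0.01864 M of L.
Step 3:
                    E           L
  I            0.5774     0.01865
  C           0.01864    -0.01864
  E             0.596  1.3970e-05
  solve Keq expr → x = -0.01864; check Q = 2.3440e-05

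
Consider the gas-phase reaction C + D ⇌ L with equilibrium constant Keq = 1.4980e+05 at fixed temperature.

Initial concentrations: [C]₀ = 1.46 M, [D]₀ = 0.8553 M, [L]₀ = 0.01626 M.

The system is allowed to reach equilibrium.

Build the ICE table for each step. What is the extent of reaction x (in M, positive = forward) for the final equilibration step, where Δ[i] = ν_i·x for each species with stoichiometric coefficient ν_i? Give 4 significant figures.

x = 0.8553 M

Q₀ = 0.01302 vs Keq = 1.4980e+05 ⇒ Q<K, forward
Step 1:
                    C           D           L
  I              1.46      0.8553     0.01626
  C           -0.8553     -0.8553      0.8553
  E            0.6047  9.6213e-06      0.8716
  solve Keq expr → x = 0.8553; check Q = 1.4980e+05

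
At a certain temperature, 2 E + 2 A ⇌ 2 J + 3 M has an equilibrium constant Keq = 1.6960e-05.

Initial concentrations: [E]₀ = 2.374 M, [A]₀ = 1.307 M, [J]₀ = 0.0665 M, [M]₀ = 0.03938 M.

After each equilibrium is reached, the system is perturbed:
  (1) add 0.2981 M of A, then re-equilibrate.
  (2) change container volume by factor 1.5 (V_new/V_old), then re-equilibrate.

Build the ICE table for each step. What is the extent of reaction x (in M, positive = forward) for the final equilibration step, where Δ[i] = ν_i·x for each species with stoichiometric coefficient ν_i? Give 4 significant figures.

Q₀ = 2.8052e-08 vs Keq = 1.6960e-05 ⇒ Q<K, forward
Step 1:
                   E          A          J          M
  init         2.374      1.307     0.0665    0.03938
  Δ         -0.09022   -0.09022    0.09022     0.1353
  eq           2.284      1.217     0.1567     0.1747
  solve Keq expr → x = 0.04511; check Q = 1.6960e-05
Then add 0.2981 M of A.
Step 2:
                   E          A          J          M
  init         2.284      1.515     0.1567     0.1747
  Δ          -0.0112    -0.0112     0.0112     0.0168
  eq           2.273      1.504     0.1679     0.1915
  solve Keq expr → x = 0.005601; check Q = 1.6960e-05
Then change container volume by factor 1.5 (V_new/V_old).
Step 3:
                   E          A          J          M
  init         1.515      1.002     0.1119     0.1277
  Δ        -0.007452  -0.007452   0.007452    0.01118
  eq           1.508      0.995     0.1194     0.1389
  solve Keq expr → x = 0.003726; check Q = 1.6960e-05

x = 0.003726 M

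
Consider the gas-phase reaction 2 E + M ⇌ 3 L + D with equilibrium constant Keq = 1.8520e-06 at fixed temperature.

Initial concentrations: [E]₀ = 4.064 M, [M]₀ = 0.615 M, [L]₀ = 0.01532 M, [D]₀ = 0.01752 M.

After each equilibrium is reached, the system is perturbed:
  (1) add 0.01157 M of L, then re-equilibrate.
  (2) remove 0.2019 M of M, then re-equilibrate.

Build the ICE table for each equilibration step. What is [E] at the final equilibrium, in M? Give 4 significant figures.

[E]_eq = 4.034 M

Q₀ = 6.2019e-09 vs Keq = 1.8520e-06 ⇒ Q<K, forward
Step 1:
                    E           M           L           D
  Initial       4.064       0.615     0.01532     0.01752
  Change     -0.04146    -0.02073     0.06219     0.02073
  Equil         4.023      0.5943     0.07751     0.03825
  solve Keq expr → x = 0.02073; check Q = 1.8520e-06
Then add 0.01157 M of L.
Step 2:
                    E           M           L           D
  Initial       4.023      0.5943     0.08908     0.03825
  Change     0.006114    0.003057   -0.009171   -0.003057
  Equil         4.029      0.5973     0.07991     0.03519
  solve Keq expr → x = -0.003057; check Q = 1.8520e-06
Then remove 0.2019 M of M.
Step 3:
                    E           M           L           D
  Initial       4.029      0.3954     0.07991     0.03519
  Change     0.005432    0.002716   -0.008148   -0.002716
  Equil         4.034      0.3981     0.07176     0.03248
  solve Keq expr → x = -0.002716; check Q = 1.8520e-06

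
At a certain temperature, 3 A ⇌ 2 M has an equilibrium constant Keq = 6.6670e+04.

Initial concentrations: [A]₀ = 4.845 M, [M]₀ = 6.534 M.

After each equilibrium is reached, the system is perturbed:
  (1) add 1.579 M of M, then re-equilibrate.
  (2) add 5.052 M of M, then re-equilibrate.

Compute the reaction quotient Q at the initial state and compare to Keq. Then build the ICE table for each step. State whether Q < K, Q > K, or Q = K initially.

Q₀ = 0.3754 vs Keq = 6.6670e+04 ⇒ Q<K, forward
Step 1:
                    A           M
  init          4.845       6.534
  Δ            -4.733       3.155
  eq           0.1121       9.689
  solve Keq expr → x = 1.578; check Q = 6.6670e+04
Then add 1.579 M of M.
Step 2:
                    A           M
  init         0.1121       11.27
  Δ           0.01181   -0.007874
  eq           0.1239       11.26
  solve Keq expr → x = -0.003937; check Q = 6.6670e+04
Then add 5.052 M of M.
Step 3:
                    A           M
  init         0.1239       16.31
  Δ           0.03458    -0.02305
  eq           0.1585       16.29
  solve Keq expr → x = -0.01153; check Q = 6.6670e+04

Q₀ = 0.3754; Q < K (proceeds forward)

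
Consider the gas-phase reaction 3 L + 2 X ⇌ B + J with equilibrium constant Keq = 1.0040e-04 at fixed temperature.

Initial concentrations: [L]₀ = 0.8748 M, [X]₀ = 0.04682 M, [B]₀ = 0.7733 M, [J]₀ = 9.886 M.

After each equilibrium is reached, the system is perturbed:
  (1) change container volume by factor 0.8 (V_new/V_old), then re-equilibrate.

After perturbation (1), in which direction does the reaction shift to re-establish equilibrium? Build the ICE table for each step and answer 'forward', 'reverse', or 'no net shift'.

Q₀ = 5209 vs Keq = 1.0040e-04 ⇒ Q>K, reverse
Step 1:
                  L         X         B         J
  I          0.8748   0.04682    0.7733     9.886
  C           2.317     1.545   -0.7724   -0.7724
  E           3.192     1.592 9.0760e-04     9.114
  solve Keq expr → x = -0.7724; check Q = 1.0040e-04
Then change container volume by factor 0.8 (V_new/V_old).
Step 2:
                  L         X         B         J
  I            3.99      1.99  0.001134     11.39
  C       -0.003213 -0.002142  0.001071  0.001071
  E           3.987     1.987  0.002206     11.39
  solve Keq expr → x = 0.001071; check Q = 1.0040e-04

Direction: forward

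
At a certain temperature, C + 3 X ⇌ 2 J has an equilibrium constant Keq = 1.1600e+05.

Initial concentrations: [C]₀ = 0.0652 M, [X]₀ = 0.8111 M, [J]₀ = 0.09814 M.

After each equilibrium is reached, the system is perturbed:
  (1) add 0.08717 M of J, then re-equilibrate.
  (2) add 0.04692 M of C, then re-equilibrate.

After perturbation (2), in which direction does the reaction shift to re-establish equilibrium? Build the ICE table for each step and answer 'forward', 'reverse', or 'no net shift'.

Q₀ = 0.2768 vs Keq = 1.1600e+05 ⇒ Q<K, forward
Step 1:
                  C         X         J
  I          0.0652    0.8111   0.09814
  C         -0.0652   -0.1956    0.1304
  E       1.9309e-06    0.6155    0.2285
  solve Keq expr → x = 0.0652; check Q = 1.1600e+05
Then add 0.08717 M of J.
Step 2:
                  C         X         J
  I       1.9309e-06    0.6155    0.3157
  C       1.7537e-06 5.2612e-06 -3.5074e-06
  E       3.6846e-06    0.6155    0.3157
  solve Keq expr → x = -1.7537e-06; check Q = 1.1600e+05
Then add 0.04692 M of C.
Step 3:
                  C         X         J
  I         0.04692    0.6155    0.3157
  C        -0.04691   -0.1407   0.09382
  E       1.3509e-05    0.4748    0.4095
  solve Keq expr → x = 0.04691; check Q = 1.1600e+05

Direction: forward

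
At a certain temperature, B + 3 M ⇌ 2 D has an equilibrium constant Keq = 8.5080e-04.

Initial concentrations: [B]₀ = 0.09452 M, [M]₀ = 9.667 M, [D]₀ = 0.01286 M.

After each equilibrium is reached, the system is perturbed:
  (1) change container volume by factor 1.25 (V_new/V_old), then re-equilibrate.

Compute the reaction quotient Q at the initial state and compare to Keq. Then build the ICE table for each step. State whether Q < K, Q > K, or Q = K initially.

Q₀ = 1.9368e-06 vs Keq = 8.5080e-04 ⇒ Q<K, forward
Step 1:
                   B          M          D
  I          0.09452      9.667    0.01286
  C         -0.06571    -0.1971     0.1314
  E          0.02881       9.47     0.1443
  solve Keq expr → x = 0.06571; check Q = 8.5080e-04
Then change container volume by factor 1.25 (V_new/V_old).
Step 2:
                   B          M          D
  I          0.02305      7.576     0.1154
  C         0.005842    0.01753   -0.01168
  E          0.02889      7.593     0.1037
  solve Keq expr → x = -0.005842; check Q = 8.5080e-04

Q₀ = 1.9368e-06; Q < K (proceeds forward)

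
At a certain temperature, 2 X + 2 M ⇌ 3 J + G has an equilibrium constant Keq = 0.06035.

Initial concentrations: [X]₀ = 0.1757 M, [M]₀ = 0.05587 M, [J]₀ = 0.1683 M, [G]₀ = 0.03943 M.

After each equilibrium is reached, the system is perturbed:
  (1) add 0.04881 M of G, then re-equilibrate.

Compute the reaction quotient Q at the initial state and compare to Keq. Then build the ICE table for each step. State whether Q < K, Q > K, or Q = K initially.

Q₀ = 1.951; Q > K (proceeds reverse)

Q₀ = 1.951 vs Keq = 0.06035 ⇒ Q>K, reverse
Step 1:
                   X          M          J          G
  init        0.1757    0.05587     0.1683    0.03943
  Δ          0.03954    0.03954   -0.05931   -0.01977
  eq          0.2152    0.09541      0.109    0.01966
  solve Keq expr → x = -0.01977; check Q = 0.06035
Then add 0.04881 M of G.
Step 2:
                   X          M          J          G
  init        0.2152    0.09541      0.109    0.06847
  Δ          0.01513    0.01513    -0.0227  -0.007565
  eq          0.2304     0.1105    0.08629     0.0609
  solve Keq expr → x = -0.007565; check Q = 0.06035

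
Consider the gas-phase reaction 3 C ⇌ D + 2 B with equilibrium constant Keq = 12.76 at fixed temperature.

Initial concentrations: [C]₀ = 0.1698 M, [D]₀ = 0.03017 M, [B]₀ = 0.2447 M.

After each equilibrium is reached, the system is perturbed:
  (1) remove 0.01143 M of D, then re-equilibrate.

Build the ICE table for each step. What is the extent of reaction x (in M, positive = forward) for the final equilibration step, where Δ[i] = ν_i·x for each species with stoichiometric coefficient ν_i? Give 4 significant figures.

Q₀ = 0.369 vs Keq = 12.76 ⇒ Q<K, forward
Step 1:
                   C          D          B
  Initial     0.1698    0.03017     0.2447
  Change    -0.09309    0.03103    0.06206
  Equil      0.07671     0.0612     0.3068
  solve Keq expr → x = 0.03103; check Q = 12.76
Then remove 0.01143 M of D.
Step 2:
                   C          D          B
  Initial    0.07671    0.04977     0.3068
  Change   -0.004044   0.001348   0.002696
  Equil      0.07266    0.05112     0.3095
  solve Keq expr → x = 0.001348; check Q = 12.76

x = 0.001348 M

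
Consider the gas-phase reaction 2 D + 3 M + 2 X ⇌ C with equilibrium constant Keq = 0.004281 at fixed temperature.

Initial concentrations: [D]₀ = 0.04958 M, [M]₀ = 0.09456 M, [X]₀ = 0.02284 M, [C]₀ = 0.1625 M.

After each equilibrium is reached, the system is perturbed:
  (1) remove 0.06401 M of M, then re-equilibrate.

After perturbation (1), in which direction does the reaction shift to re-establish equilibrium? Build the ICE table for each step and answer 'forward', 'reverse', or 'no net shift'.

Direction: reverse

Q₀ = 1.4987e+08 vs Keq = 0.004281 ⇒ Q>K, reverse
Step 1:
                    D           M           X           C
  I           0.04958     0.09456     0.02284      0.1625
  C             0.325      0.4875       0.325     -0.1625
  E            0.3746       0.582      0.3478  1.4324e-05
  solve Keq expr → x = -0.1625; check Q = 0.004281
Then remove 0.06401 M of M.
Step 2:
                    D           M           X           C
  I            0.3746       0.518      0.3478  1.4324e-05
  C        8.4473e-06  1.2671e-05  8.4473e-06 -4.2236e-06
  E            0.3746       0.518      0.3478  1.0100e-05
  solve Keq expr → x = -4.2236e-06; check Q = 0.004281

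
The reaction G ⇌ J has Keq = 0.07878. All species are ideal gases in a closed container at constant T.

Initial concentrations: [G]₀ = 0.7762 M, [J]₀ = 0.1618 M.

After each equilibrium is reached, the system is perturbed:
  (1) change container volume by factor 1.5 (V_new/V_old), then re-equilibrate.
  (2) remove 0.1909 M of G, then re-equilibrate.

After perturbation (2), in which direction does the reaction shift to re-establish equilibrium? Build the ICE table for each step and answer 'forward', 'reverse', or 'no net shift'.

Q₀ = 0.2085 vs Keq = 0.07878 ⇒ Q>K, reverse
Step 1:
                  G         J
  init       0.7762    0.1618
  Δ          0.0933   -0.0933
  eq         0.8695    0.0685
  solve Keq expr → x = -0.0933; check Q = 0.07878
Then change container volume by factor 1.5 (V_new/V_old).
Step 2:
                  G         J
  init       0.5797   0.04567
  Δ               0         0
  eq         0.5797   0.04567
  solve Keq expr → x = 0; check Q = 0.07878
Then remove 0.1909 M of G.
Step 3:
                  G         J
  init       0.3888   0.04567
  Δ         0.01394  -0.01394
  eq         0.4027   0.03173
  solve Keq expr → x = -0.01394; check Q = 0.07878

Direction: reverse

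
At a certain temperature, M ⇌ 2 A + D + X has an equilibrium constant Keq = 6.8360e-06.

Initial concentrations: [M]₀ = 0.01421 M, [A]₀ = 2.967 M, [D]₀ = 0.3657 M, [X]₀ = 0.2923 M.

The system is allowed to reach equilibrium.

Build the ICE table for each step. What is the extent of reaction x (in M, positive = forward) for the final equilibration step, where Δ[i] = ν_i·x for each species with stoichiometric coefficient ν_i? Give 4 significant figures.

x = -0.2923 M

Q₀ = 66.22 vs Keq = 6.8360e-06 ⇒ Q>K, reverse
Step 1:
                    M           A           D           X
  I           0.01421       2.967      0.3657      0.2923
  C            0.2923     -0.5846     -0.2923     -0.2923
  E            0.3065       2.382     0.07341  5.0290e-06
  solve Keq expr → x = -0.2923; check Q = 6.8360e-06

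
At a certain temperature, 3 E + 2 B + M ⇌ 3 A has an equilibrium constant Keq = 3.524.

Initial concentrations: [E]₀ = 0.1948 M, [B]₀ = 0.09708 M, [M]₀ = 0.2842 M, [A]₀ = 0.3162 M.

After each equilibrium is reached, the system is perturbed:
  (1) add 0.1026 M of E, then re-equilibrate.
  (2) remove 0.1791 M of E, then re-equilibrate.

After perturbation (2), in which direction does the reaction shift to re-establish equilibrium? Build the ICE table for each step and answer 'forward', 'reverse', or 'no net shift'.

Q₀ = 1597 vs Keq = 3.524 ⇒ Q>K, reverse
Step 1:
                  E         B         M         A
  Initial    0.1948   0.09708    0.2842    0.3162
  Change     0.1753    0.1168   0.05842   -0.1753
  Equil      0.3701    0.2139    0.3426    0.1409
  solve Keq expr → x = -0.05842; check Q = 3.524
Then add 0.1026 M of E.
Step 2:
                  E         B         M         A
  Initial    0.4727    0.2139    0.3426    0.1409
  Change   -0.02177  -0.01451 -0.007255   0.02177
  Equil      0.4509    0.1994    0.3354    0.1627
  solve Keq expr → x = 0.007255; check Q = 3.524
Then remove 0.1791 M of E.
Step 3:
                  E         B         M         A
  Initial    0.2718    0.1994    0.3354    0.1627
  Change    0.03927   0.02618   0.01309  -0.03927
  Equil      0.3111    0.2256    0.3485    0.1234
  solve Keq expr → x = -0.01309; check Q = 3.524

Direction: reverse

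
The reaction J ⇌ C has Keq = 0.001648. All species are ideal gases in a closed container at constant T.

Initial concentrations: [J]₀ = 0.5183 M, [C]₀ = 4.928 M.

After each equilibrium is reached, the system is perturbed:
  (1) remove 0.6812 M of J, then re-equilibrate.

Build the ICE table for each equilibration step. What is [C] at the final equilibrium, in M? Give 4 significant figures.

[C]_eq = 0.00784 M

Q₀ = 9.508 vs Keq = 0.001648 ⇒ Q>K, reverse
Step 1:
                  J         C
  init       0.5183     4.928
  Δ           4.919    -4.919
  eq          5.437  0.008961
  solve Keq expr → x = -4.919; check Q = 0.001648
Then remove 0.6812 M of J.
Step 2:
                  J         C
  init        4.756  0.008961
  Δ        0.001121 -0.001121
  eq          4.757   0.00784
  solve Keq expr → x = -0.001121; check Q = 0.001648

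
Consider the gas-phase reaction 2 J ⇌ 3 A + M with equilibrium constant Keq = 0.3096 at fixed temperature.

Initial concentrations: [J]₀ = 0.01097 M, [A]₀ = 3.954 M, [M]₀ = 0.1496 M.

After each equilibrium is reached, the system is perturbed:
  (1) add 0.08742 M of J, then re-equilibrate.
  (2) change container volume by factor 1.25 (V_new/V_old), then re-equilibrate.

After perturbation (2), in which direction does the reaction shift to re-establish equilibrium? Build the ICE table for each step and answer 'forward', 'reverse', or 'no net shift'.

Direction: forward

Q₀ = 7.6847e+04 vs Keq = 0.3096 ⇒ Q>K, reverse
Step 1:
                  J         A         M
  init      0.01097     3.954    0.1496
  Δ          0.2978   -0.4467   -0.1489
  eq         0.3088     3.507 6.8432e-04
  solve Keq expr → x = -0.1489; check Q = 0.3096
Then add 0.08742 M of J.
Step 2:
                  J         A         M
  init       0.3962     3.507 6.8432e-04
  Δ       -8.7218e-04  0.001308 4.3609e-04
  eq         0.3953     3.509   0.00112
  solve Keq expr → x = 4.3609e-04; check Q = 0.3096
Then change container volume by factor 1.25 (V_new/V_old).
Step 3:
                  J         A         M
  init       0.3163     2.807 8.9632e-04
  Δ       -9.8652e-04   0.00148 4.9326e-04
  eq         0.3153     2.808   0.00139
  solve Keq expr → x = 4.9326e-04; check Q = 0.3096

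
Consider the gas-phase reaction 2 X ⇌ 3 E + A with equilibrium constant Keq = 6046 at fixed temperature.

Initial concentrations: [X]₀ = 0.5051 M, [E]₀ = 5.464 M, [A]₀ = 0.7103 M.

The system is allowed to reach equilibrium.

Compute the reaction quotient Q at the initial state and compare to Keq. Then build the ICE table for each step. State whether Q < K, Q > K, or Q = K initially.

Q₀ = 454.2; Q < K (proceeds forward)

Q₀ = 454.2 vs Keq = 6046 ⇒ Q<K, forward
Step 1:
                   X          E          A
  init        0.5051      5.464     0.7103
  Δ          -0.3301     0.4951      0.165
  eq           0.175      5.959     0.8753
  solve Keq expr → x = 0.165; check Q = 6046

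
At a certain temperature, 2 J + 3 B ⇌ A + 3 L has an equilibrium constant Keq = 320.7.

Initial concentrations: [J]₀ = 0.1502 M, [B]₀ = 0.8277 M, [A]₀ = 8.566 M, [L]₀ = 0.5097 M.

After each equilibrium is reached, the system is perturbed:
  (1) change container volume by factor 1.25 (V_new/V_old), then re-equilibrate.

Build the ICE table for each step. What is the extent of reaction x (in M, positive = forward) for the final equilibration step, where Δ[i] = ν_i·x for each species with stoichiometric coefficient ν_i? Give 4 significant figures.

Q₀ = 88.67 vs Keq = 320.7 ⇒ Q<K, forward
Step 1:
                    J           B           A           L
  Initial      0.1502      0.8277       8.566      0.5097
  Change     -0.04324    -0.06486     0.02162     0.06486
  Equil         0.107      0.7628       8.588      0.5746
  solve Keq expr → x = 0.02162; check Q = 320.7
Then change container volume by factor 1.25 (V_new/V_old).
Step 2:
                    J           B           A           L
  Initial     0.08557      0.6103        6.87      0.4596
  Change      0.00559    0.008385   -0.002795   -0.008385
  Equil       0.09116      0.6187       6.867      0.4513
  solve Keq expr → x = -0.002795; check Q = 320.7

x = -0.002795 M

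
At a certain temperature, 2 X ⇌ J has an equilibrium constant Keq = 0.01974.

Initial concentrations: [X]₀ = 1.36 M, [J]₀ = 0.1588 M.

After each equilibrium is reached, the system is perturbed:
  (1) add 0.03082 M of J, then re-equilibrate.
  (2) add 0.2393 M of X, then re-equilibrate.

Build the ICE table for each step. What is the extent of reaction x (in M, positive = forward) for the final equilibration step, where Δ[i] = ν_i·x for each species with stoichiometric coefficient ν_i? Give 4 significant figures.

Q₀ = 0.08586 vs Keq = 0.01974 ⇒ Q>K, reverse
Step 1:
                   X          J
  init          1.36     0.1588
  Δ           0.2191    -0.1096
  eq           1.579    0.04923
  solve Keq expr → x = -0.1096; check Q = 0.01974
Then add 0.03082 M of J.
Step 2:
                   X          J
  init         1.579    0.08005
  Δ           0.0547   -0.02735
  eq           1.634     0.0527
  solve Keq expr → x = -0.02735; check Q = 0.01974
Then add 0.2393 M of X.
Step 3:
                   X          J
  init         1.873     0.0527
  Δ         -0.02889    0.01445
  eq           1.844    0.06714
  solve Keq expr → x = 0.01445; check Q = 0.01974

x = 0.01445 M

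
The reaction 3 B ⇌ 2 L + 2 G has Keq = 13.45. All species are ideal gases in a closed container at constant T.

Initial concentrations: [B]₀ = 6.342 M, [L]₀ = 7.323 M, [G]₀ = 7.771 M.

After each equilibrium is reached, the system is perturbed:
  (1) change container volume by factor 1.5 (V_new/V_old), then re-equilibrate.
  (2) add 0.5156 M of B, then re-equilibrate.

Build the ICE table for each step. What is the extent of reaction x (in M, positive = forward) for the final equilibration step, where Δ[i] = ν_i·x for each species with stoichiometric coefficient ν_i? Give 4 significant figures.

Q₀ = 12.7 vs Keq = 13.45 ⇒ Q<K, forward
Step 1:
                    B           L           G
  I             6.342       7.323       7.771
  C           -0.0697     0.04646     0.04646
  E             6.272       7.369       7.817
  solve Keq expr → x = 0.02323; check Q = 13.45
Then change container volume by factor 1.5 (V_new/V_old).
Step 2:
                    B           L           G
  I             4.182       4.913       5.212
  C           -0.3211       0.214       0.214
  E              3.86       5.127       5.426
  solve Keq expr → x = 0.107; check Q = 13.45
Then add 0.5156 M of B.
Step 3:
                    B           L           G
  I             4.376       5.127       5.426
  C           -0.3115      0.2077      0.2077
  E             4.065       5.335       5.633
  solve Keq expr → x = 0.1038; check Q = 13.45

x = 0.1038 M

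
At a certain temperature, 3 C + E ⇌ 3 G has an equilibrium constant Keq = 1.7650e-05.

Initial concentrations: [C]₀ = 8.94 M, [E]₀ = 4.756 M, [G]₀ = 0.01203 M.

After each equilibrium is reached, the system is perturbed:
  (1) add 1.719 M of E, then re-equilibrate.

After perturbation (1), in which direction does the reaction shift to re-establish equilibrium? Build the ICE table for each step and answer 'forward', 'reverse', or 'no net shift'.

Direction: forward

Q₀ = 5.1232e-10 vs Keq = 1.7650e-05 ⇒ Q<K, forward
Step 1:
                   C          E          G
  I             8.94      4.756    0.01203
  C          -0.3604    -0.1201     0.3604
  E             8.58      4.636     0.3725
  solve Keq expr → x = 0.1201; check Q = 1.7650e-05
Then add 1.719 M of E.
Step 2:
                   C          E          G
  I             8.58      6.355     0.3725
  C         -0.03912   -0.01304    0.03912
  E             8.54      6.342     0.4116
  solve Keq expr → x = 0.01304; check Q = 1.7650e-05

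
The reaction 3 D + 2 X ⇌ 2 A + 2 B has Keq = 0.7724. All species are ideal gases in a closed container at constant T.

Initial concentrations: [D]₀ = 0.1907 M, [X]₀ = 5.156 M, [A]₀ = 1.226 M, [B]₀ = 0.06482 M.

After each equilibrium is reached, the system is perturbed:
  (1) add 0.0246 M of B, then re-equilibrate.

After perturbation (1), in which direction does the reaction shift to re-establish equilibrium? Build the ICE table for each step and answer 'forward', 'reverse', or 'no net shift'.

Direction: reverse

Q₀ = 0.03425 vs Keq = 0.7724 ⇒ Q<K, forward
Step 1:
                   D          X          A          B
  init        0.1907      5.156      1.226    0.06482
  Δ         -0.08442   -0.05628    0.05628    0.05628
  eq          0.1063        5.1      1.282     0.1211
  solve Keq expr → x = 0.02814; check Q = 0.7724
Then add 0.0246 M of B.
Step 2:
                   D          X          A          B
  init        0.1063        5.1      1.282     0.1457
  Δ          0.00982   0.006546  -0.006546  -0.006546
  eq          0.1161      5.106      1.276     0.1392
  solve Keq expr → x = -0.003273; check Q = 0.7724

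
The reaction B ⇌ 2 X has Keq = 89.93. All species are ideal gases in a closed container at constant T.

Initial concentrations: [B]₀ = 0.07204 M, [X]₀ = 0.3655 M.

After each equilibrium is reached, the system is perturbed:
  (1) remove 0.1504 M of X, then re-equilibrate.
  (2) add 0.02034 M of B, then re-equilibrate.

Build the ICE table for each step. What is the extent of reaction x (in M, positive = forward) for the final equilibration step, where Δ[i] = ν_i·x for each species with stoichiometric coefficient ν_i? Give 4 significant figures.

Q₀ = 1.854 vs Keq = 89.93 ⇒ Q<K, forward
Step 1:
                   B          X
  Initial    0.07204     0.3655
  Change    -0.06922     0.1384
  Equil     0.002824     0.5039
  solve Keq expr → x = 0.06922; check Q = 89.93
Then remove 0.1504 M of X.
Step 2:
                   B          X
  Initial   0.002824     0.3535
  Change   -0.001412   0.002823
  Equil     0.001412     0.3564
  solve Keq expr → x = 0.001412; check Q = 89.93
Then add 0.02034 M of B.
Step 3:
                   B          X
  Initial    0.02175     0.3564
  Change    -0.02001    0.04001
  Equil     0.001747     0.3964
  solve Keq expr → x = 0.02001; check Q = 89.93

x = 0.02001 M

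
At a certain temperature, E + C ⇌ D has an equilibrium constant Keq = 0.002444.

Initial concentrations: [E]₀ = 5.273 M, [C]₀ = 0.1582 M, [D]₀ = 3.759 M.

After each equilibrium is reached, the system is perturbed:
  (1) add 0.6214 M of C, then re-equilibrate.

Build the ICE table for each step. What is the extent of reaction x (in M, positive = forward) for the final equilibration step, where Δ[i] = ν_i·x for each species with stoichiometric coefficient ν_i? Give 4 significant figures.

x = 0.01316 M

Q₀ = 4.506 vs Keq = 0.002444 ⇒ Q>K, reverse
Step 1:
                   E          C          D
  I            5.273     0.1582      3.759
  C            3.675      3.675     -3.675
  E            8.948      3.833    0.08383
  solve Keq expr → x = -3.675; check Q = 0.002444
Then add 0.6214 M of C.
Step 2:
                   E          C          D
  I            8.948      4.455    0.08383
  C         -0.01316   -0.01316    0.01316
  E            8.935      4.442    0.09699
  solve Keq expr → x = 0.01316; check Q = 0.002444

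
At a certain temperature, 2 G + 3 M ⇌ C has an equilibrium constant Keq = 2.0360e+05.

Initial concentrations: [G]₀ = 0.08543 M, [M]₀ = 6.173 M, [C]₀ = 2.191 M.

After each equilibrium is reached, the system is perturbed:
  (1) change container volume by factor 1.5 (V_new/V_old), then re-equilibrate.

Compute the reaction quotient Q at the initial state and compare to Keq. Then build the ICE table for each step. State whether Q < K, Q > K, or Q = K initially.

Q₀ = 1.276 vs Keq = 2.0360e+05 ⇒ Q<K, forward
Step 1:
                  G         M         C
  I         0.08543     6.173     2.191
  C        -0.08521   -0.1278    0.0426
  E       2.2284e-04     6.045     2.234
  solve Keq expr → x = 0.0426; check Q = 2.0360e+05
Then change container volume by factor 1.5 (V_new/V_old).
Step 2:
                  G         M         C
  I       1.4856e-04      4.03     1.489
  C       1.8566e-04 2.7849e-04 -9.2829e-05
  E       3.3422e-04      4.03     1.489
  solve Keq expr → x = -9.2829e-05; check Q = 2.0360e+05

Q₀ = 1.276; Q < K (proceeds forward)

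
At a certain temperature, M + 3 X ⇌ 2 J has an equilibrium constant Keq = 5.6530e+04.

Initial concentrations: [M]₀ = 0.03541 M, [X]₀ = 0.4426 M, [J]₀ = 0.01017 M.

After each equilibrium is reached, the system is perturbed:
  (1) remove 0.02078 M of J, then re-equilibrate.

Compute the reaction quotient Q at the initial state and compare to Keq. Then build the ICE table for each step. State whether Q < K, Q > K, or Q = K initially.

Q₀ = 0.03369 vs Keq = 5.6530e+04 ⇒ Q<K, forward
Step 1:
                   M          X          J
  init       0.03541     0.4426    0.01017
  Δ         -0.03541    -0.1062    0.07081
  eq      3.0481e-06     0.3364    0.08098
  solve Keq expr → x = 0.03541; check Q = 5.6530e+04
Then remove 0.02078 M of J.
Step 2:
                   M          X          J
  init    3.0481e-06     0.3364     0.0602
  Δ       -1.3634e-06 -4.0901e-06 2.7267e-06
  eq      1.6848e-06     0.3364    0.06021
  solve Keq expr → x = 1.3634e-06; check Q = 5.6530e+04

Q₀ = 0.03369; Q < K (proceeds forward)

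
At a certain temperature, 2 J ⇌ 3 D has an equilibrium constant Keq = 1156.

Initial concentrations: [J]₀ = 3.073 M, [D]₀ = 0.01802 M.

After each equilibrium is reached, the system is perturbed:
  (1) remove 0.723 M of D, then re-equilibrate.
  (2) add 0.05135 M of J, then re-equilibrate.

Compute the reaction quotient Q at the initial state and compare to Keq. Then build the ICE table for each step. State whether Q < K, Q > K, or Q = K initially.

Q₀ = 6.1964e-07; Q < K (proceeds forward)

Q₀ = 6.1964e-07 vs Keq = 1156 ⇒ Q<K, forward
Step 1:
                    J           D
  I             3.073     0.01802
  C            -2.816       4.224
  E             0.257       4.242
  solve Keq expr → x = 1.408; check Q = 1156
Then remove 0.723 M of D.
Step 2:
                    J           D
  I             0.257       3.519
  C          -0.05584     0.08376
  E            0.2011       3.603
  solve Keq expr → x = 0.02792; check Q = 1156
Then add 0.05135 M of J.
Step 3:
                    J           D
  I            0.2525       3.603
  C           -0.0456     0.06839
  E            0.2069       3.671
  solve Keq expr → x = 0.0228; check Q = 1156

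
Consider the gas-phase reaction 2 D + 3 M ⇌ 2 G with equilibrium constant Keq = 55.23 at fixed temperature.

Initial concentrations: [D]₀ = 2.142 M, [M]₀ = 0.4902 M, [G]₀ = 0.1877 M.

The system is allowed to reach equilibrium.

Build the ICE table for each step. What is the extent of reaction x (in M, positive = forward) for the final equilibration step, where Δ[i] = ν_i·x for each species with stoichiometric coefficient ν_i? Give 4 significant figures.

Q₀ = 0.06519 vs Keq = 55.23 ⇒ Q<K, forward
Step 1:
                    D           M           G
  Initial       2.142      0.4902      0.1877
  Change      -0.2596     -0.3895      0.2596
  Equil         1.882      0.1007      0.4473
  solve Keq expr → x = 0.1298; check Q = 55.23

x = 0.1298 M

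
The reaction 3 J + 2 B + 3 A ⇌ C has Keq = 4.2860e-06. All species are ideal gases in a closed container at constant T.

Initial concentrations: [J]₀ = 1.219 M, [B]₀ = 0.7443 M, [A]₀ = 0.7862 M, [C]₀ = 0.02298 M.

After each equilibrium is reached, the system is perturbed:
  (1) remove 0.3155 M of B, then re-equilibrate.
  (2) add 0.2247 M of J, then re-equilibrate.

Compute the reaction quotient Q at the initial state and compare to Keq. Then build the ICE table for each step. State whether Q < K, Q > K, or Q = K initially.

Q₀ = 0.04712 vs Keq = 4.2860e-06 ⇒ Q>K, reverse
Step 1:
                    J           B           A           C
  init          1.219      0.7443      0.7862     0.02298
  Δ           0.06893     0.04595     0.06893    -0.02298
  eq            1.288      0.7903      0.8551  3.5757e-06
  solve Keq expr → x = -0.02298; check Q = 4.2860e-06
Then remove 0.3155 M of B.
Step 2:
                    J           B           A           C
  init          1.288      0.4748      0.8551  3.5757e-06
  Δ        6.8552e-06  4.5702e-06  6.8552e-06 -2.2851e-06
  eq            1.288      0.4748      0.8551  1.2906e-06
  solve Keq expr → x = -2.2851e-06; check Q = 4.2860e-06
Then add 0.2247 M of J.
Step 3:
                    J           B           A           C
  init          1.513      0.4748      0.8551  1.2906e-06
  Δ       -2.4004e-06 -1.6003e-06 -2.4004e-06  8.0014e-07
  eq            1.513      0.4748      0.8551  2.0907e-06
  solve Keq expr → x = 8.0014e-07; check Q = 4.2860e-06

Q₀ = 0.04712; Q > K (proceeds reverse)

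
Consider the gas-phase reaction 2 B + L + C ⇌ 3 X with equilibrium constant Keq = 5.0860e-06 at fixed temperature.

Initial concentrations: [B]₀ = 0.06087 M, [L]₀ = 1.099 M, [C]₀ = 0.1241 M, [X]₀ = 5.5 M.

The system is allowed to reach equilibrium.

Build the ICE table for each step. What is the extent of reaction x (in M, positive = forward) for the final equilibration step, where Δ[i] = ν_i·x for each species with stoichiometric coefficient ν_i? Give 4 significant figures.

x = -1.809 M

Q₀ = 3.2924e+05 vs Keq = 5.0860e-06 ⇒ Q>K, reverse
Step 1:
                    B           L           C           X
  init        0.06087       1.099      0.1241         5.5
  Δ             3.618       1.809       1.809      -5.427
  eq            3.679       2.908       1.933     0.07287
  solve Keq expr → x = -1.809; check Q = 5.0860e-06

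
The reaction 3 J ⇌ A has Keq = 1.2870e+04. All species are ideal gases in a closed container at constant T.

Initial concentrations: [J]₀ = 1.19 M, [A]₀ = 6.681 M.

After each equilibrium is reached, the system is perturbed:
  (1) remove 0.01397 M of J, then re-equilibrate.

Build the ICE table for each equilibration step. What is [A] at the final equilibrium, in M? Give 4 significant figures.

[A]_eq = 7.046 M

Q₀ = 3.965 vs Keq = 1.2870e+04 ⇒ Q<K, forward
Step 1:
                    J           A
  I              1.19       6.681
  C            -1.108      0.3694
  E           0.08182        7.05
  solve Keq expr → x = 0.3694; check Q = 1.2870e+04
Then remove 0.01397 M of J.
Step 2:
                    J           A
  I           0.06785        7.05
  C           0.01395   -0.004651
  E           0.08181       7.046
  solve Keq expr → x = -0.004651; check Q = 1.2870e+04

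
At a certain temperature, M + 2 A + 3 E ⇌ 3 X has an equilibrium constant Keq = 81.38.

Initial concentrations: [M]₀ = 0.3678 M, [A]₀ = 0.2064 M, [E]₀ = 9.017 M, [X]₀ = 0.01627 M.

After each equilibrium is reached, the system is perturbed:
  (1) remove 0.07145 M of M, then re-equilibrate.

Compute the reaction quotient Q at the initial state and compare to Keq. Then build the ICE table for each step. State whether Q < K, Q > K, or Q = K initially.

Q₀ = 3.7493e-07 vs Keq = 81.38 ⇒ Q<K, forward
Step 1:
                    M           A           E           X
  I            0.3678      0.2064       9.017     0.01627
  C           -0.1024     -0.2049     -0.3073      0.3073
  E            0.2654    0.001541        8.71      0.3236
  solve Keq expr → x = 0.1024; check Q = 81.38
Then remove 0.07145 M of M.
Step 2:
                    M           A           E           X
  I            0.1939    0.001541        8.71      0.3236
  C        1.2884e-04  2.5769e-04  3.8653e-04 -3.8653e-04
  E             0.194    0.001798        8.71      0.3232
  solve Keq expr → x = -1.2884e-04; check Q = 81.38

Q₀ = 3.7493e-07; Q < K (proceeds forward)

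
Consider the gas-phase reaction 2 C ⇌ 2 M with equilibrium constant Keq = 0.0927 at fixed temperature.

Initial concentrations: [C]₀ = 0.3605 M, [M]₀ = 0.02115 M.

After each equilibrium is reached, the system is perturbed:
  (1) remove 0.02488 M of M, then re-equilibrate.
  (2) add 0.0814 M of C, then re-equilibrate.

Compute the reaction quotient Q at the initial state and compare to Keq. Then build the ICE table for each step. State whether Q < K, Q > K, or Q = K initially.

Q₀ = 0.003442; Q < K (proceeds forward)

Q₀ = 0.003442 vs Keq = 0.0927 ⇒ Q<K, forward
Step 1:
                    C           M
  I            0.3605     0.02115
  C          -0.06793     0.06793
  E            0.2926     0.08908
  solve Keq expr → x = 0.03396; check Q = 0.0927
Then remove 0.02488 M of M.
Step 2:
                    C           M
  I            0.2926      0.0642
  C          -0.01907     0.01907
  E            0.2735     0.08327
  solve Keq expr → x = 0.009536; check Q = 0.0927
Then add 0.0814 M of C.
Step 3:
                    C           M
  I            0.3549     0.08327
  C            -0.019       0.019
  E            0.3359      0.1023
  solve Keq expr → x = 0.0095; check Q = 0.0927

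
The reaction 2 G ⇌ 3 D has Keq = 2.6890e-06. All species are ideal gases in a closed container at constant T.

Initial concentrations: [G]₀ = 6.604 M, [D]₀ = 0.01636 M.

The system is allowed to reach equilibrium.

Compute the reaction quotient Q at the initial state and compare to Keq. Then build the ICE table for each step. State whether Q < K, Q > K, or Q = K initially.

Q₀ = 1.0040e-07 vs Keq = 2.6890e-06 ⇒ Q<K, forward
Step 1:
                    G           D
  Initial       6.604     0.01636
  Change     -0.02165     0.03248
  Equil         6.582     0.04884
  solve Keq expr → x = 0.01083; check Q = 2.6890e-06

Q₀ = 1.0040e-07; Q < K (proceeds forward)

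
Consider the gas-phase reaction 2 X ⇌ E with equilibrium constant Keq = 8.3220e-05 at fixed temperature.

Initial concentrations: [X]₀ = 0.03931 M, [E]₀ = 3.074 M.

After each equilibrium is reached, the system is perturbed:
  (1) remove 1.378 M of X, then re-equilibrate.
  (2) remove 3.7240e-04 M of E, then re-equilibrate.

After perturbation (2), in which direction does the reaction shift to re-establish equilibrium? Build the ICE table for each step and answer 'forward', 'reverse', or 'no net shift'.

Q₀ = 1989 vs Keq = 8.3220e-05 ⇒ Q>K, reverse
Step 1:
                    X           E
  I           0.03931       3.074
  C             6.142      -3.071
  E             6.181    0.003179
  solve Keq expr → x = -3.071; check Q = 8.3220e-05
Then remove 1.378 M of X.
Step 2:
                    X           E
  I             4.803    0.003179
  C          0.002515   -0.001258
  E             4.805    0.001922
  solve Keq expr → x = -0.001258; check Q = 8.3220e-05
Then remove 3.7240e-04 M of E.
Step 3:
                    X           E
  I             4.805    0.001549
  C       -7.4361e-04  3.7181e-04
  E             4.805    0.001921
  solve Keq expr → x = 3.7181e-04; check Q = 8.3220e-05

Direction: forward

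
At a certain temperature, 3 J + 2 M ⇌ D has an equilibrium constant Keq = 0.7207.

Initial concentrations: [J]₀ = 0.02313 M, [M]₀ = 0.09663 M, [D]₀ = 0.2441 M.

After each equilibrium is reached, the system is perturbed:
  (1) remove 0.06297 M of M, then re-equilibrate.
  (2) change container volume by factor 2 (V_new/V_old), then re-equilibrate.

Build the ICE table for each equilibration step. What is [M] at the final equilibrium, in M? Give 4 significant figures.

Q₀ = 2.1126e+06 vs Keq = 0.7207 ⇒ Q>K, reverse
Step 1:
                  J         M         D
  init      0.02313   0.09663    0.2441
  Δ          0.6017    0.4011   -0.2006
  eq         0.6248    0.4977   0.04355
  solve Keq expr → x = -0.2006; check Q = 0.7207
Then remove 0.06297 M of M.
Step 2:
                  J         M         D
  init       0.6248    0.4348   0.04355
  Δ         0.01695    0.0113 -0.005649
  eq         0.6417    0.4461    0.0379
  solve Keq expr → x = -0.005649; check Q = 0.7207
Then change container volume by factor 2 (V_new/V_old).
Step 3:
                  J         M         D
  init       0.3209     0.223   0.01895
  Δ         0.04963   0.03309  -0.01654
  eq         0.3705    0.2561  0.002404
  solve Keq expr → x = -0.01654; check Q = 0.7207

[M]_eq = 0.2561 M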